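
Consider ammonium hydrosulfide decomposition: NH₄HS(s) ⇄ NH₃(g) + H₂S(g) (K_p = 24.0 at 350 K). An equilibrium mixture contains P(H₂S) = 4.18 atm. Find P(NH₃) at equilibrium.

P(NH₃) = 5.74 atm

(NH₄HS is a pure solid — omitted from K_p.)
At equilibrium, K_p = P(NH₃)·P(H₂S) = 24.0.
(P(NH₃))·(4.18) = 24.0
P(NH₃) = 5.74 atm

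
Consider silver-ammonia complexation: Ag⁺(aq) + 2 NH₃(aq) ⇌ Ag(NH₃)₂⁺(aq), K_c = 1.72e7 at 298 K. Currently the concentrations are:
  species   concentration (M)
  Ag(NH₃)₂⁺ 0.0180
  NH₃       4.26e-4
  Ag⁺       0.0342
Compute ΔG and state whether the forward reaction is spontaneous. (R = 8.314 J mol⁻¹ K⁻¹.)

Q_c = [Ag(NH₃)₂⁺] / ([Ag⁺]·[NH₃]²) = (0.0180) / ((0.0342)·(4.26e-4)²) = 2.90e6
ΔG = RT ln(Q_c/K_c) = (8.314 J mol⁻¹ K⁻¹)(298 K) × ln(2.90e6/1.72e7)
   = (2.478 kJ/mol)(-1.780) = -4.41 kJ/mol
ΔG < 0, so the forward reaction is spontaneous (proceeds forward).

ΔG = -4.41 kJ/mol; the forward reaction is spontaneous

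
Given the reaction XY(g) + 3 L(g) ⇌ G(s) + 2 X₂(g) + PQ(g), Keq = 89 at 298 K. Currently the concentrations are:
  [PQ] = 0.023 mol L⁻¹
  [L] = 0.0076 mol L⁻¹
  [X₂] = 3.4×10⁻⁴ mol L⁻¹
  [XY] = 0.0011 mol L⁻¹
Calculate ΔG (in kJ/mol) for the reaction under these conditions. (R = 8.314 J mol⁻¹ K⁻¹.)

(G is a pure solid — omitted from Q.)
Q = [X₂]²·[PQ] / ([XY]·[L]³) = (3.4×10⁻⁴)²·(0.023) / ((0.0011)·(0.0076)³) = 5.51
ΔG = RT ln(Q/Keq) = (8.314 J mol⁻¹ K⁻¹)(298 K) × ln(5.51/89)
   = (2.478 kJ/mol)(-2.782) = -6.89 kJ/mol
ΔG < 0, so the forward reaction is spontaneous (proceeds forward).

ΔG = -6.89 kJ/mol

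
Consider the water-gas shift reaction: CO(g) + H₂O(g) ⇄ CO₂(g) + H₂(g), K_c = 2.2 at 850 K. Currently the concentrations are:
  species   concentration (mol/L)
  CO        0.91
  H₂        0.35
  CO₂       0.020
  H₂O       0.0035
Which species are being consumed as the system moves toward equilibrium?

Q_c = [CO₂]·[H₂] / ([CO]·[H₂O]) = (0.020)·(0.35) / ((0.91)·(0.0035)) = 2.2
Q_c = 2.2 = K_c; the system is at equilibrium.

none (at equilibrium)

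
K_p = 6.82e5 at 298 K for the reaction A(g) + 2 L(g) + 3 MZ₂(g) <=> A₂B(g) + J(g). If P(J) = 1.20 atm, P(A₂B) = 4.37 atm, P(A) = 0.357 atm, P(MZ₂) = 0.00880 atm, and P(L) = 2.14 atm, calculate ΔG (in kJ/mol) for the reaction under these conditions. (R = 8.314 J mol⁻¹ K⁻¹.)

Q_p = P(A₂B)·P(J) / (P(A)·P(L)²·P(MZ₂)³) = (4.37)·(1.20) / ((0.357)·(2.14)²·(0.00880)³) = 4.71e6
ΔG = RT ln(Q_p/K_p) = (8.314 J mol⁻¹ K⁻¹)(298 K) × ln(4.71e6/6.82e5)
   = (2.478 kJ/mol)(1.932) = 4.79 kJ/mol
ΔG > 0, so the forward reaction is non-spontaneous (proceeds in reverse).

ΔG = 4.79 kJ/mol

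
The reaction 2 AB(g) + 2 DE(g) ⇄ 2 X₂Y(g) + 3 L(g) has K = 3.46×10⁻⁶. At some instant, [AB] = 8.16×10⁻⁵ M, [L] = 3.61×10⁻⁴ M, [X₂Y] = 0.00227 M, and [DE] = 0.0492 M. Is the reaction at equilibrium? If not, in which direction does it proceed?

Q = [X₂Y]²·[L]³ / ([AB]²·[DE]²) = (0.00227)²·(3.61×10⁻⁴)³ / ((8.16×10⁻⁵)²·(0.0492)²) = 1.50×10⁻⁵
Q = 1.50×10⁻⁵ > K = 3.46×10⁻⁶, so the reverse reaction proceeds.

in the reverse direction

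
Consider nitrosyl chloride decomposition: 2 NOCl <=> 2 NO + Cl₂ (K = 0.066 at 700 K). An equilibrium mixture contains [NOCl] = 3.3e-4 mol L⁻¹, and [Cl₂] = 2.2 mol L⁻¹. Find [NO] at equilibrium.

[NO] = 5.7e-5 mol L⁻¹

At equilibrium, K = [NO]²·[Cl₂] / [NOCl]² = 0.066.
([NO])²·(2.2) / (3.3e-4)² = 0.066
[NO]² = 3.27e-9 ⇒ [NO] = 5.7e-5 mol L⁻¹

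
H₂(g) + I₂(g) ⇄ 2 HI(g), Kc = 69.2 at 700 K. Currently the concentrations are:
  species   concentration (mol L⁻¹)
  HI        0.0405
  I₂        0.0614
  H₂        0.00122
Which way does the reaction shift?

to the right

Qc = [HI]² / ([H₂]·[I₂]) = (0.0405)² / ((0.00122)·(0.0614)) = 21.9
Qc = 21.9 < Kc = 69.2, so the forward reaction proceeds.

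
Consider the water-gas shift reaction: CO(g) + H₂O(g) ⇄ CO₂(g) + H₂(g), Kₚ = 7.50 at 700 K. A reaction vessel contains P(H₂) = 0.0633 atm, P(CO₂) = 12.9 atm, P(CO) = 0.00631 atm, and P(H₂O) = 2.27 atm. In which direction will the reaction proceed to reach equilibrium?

Qₚ = P(CO₂)·P(H₂) / (P(CO)·P(H₂O)) = (12.9)·(0.0633) / ((0.00631)·(2.27)) = 57.0
Qₚ = 57.0 > Kₚ = 7.50, so the reverse reaction proceeds.

in the reverse direction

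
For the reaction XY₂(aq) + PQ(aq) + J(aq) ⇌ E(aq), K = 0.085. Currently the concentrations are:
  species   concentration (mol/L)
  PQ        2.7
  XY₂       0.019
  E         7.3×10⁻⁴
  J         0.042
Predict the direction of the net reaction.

Q = [E] / ([XY₂]·[PQ]·[J]) = (7.3×10⁻⁴) / ((0.019)·(2.7)·(0.042)) = 0.34
Q = 0.34 > K = 0.085, so the reverse reaction proceeds.

to the left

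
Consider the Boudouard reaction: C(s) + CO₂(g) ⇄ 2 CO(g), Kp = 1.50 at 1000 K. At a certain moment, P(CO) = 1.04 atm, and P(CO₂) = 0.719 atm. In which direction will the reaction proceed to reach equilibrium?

neither direction; the system is at equilibrium

(C is a pure solid — omitted from Qp.)
Qp = P(CO)² / P(CO₂) = (1.04)² / (0.719) = 1.50
Qp = 1.50 = Kp, so the system is already at equilibrium.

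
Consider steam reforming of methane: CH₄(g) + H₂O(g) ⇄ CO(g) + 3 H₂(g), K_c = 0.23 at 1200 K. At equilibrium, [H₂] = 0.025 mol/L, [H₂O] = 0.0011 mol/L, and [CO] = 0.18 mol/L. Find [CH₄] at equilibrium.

[CH₄] = 0.011 mol/L

At equilibrium, K_c = [CO]·[H₂]³ / ([CH₄]·[H₂O]) = 0.23.
(0.18)·(0.025)³ / (([CH₄])·(0.0011)) = 0.23
[CH₄] = 0.0111 = 0.011 mol/L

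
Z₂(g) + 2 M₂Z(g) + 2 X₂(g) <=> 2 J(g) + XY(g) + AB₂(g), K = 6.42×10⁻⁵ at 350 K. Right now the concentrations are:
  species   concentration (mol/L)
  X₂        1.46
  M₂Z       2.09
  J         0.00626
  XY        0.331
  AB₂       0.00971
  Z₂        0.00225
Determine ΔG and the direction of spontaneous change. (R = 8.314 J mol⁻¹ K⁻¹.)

ΔG = -6.89 kJ/mol; the forward reaction is spontaneous

Q = [J]²·[XY]·[AB₂] / ([Z₂]·[M₂Z]²·[X₂]²) = (0.00626)²·(0.331)·(0.00971) / ((0.00225)·(2.09)²·(1.46)²) = 6.01×10⁻⁶
ΔG = RT ln(Q/K) = (8.314 J mol⁻¹ K⁻¹)(350 K) × ln(6.01×10⁻⁶/6.42×10⁻⁵)
   = (2.910 kJ/mol)(-2.369) = -6.89 kJ/mol
ΔG < 0, so the forward reaction is spontaneous (proceeds forward).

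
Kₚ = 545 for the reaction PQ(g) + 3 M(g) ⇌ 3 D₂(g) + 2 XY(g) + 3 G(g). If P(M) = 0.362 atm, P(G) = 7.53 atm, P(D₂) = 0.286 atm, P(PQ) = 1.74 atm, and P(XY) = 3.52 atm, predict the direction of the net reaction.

Qₚ = P(D₂)³·P(XY)²·P(G)³ / (P(PQ)·P(M)³) = (0.286)³·(3.52)²·(7.53)³ / ((1.74)·(0.362)³) = 1500
Qₚ = 1500 > Kₚ = 545, so the reverse reaction proceeds.

toward reactants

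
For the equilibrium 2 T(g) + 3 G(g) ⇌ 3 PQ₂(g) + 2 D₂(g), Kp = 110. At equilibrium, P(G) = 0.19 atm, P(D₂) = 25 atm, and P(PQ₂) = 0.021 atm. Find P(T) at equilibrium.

At equilibrium, Kp = P(PQ₂)³·P(D₂)² / (P(T)²·P(G)³) = 110.
(0.021)³·(25)² / ((P(T))²·(0.19)³) = 110
P(T)² = 0.00767 ⇒ P(T) = 0.088 atm

P(T) = 0.088 atm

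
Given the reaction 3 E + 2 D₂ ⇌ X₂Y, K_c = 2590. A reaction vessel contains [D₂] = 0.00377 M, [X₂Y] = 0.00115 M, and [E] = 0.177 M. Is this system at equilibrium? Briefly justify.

Q_c = [X₂Y] / ([E]³·[D₂]²) = (0.00115) / ((0.177)³·(0.00377)²) = 14600
Q_c = 14600 > K_c = 2590: net reverse reaction.

no; Q > K, reaction proceeds in reverse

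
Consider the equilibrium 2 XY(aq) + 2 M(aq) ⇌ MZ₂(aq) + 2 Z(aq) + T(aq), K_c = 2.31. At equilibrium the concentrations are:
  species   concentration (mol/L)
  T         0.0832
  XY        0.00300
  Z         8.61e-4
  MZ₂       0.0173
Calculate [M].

[M] = 0.00716 mol/L

At equilibrium, K_c = [MZ₂]·[Z]²·[T] / ([XY]²·[M]²) = 2.31.
(0.0173)·(8.61e-4)²·(0.0832) / ((0.00300)²·([M])²) = 2.31
[M]² = 5.13e-5 ⇒ [M] = 0.00716 mol/L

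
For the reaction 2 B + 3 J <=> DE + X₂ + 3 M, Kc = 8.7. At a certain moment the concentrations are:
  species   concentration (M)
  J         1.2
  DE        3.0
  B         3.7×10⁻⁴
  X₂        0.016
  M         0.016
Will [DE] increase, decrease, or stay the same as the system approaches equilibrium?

Qc = [DE]·[X₂]·[M]³ / ([B]²·[J]³) = (3.0)·(0.016)·(0.016)³ / ((3.7×10⁻⁴)²·(1.2)³) = 0.83
Qc = 0.83 < Kc = 8.7: net forward reaction.
DE is a product, so it increases.

increase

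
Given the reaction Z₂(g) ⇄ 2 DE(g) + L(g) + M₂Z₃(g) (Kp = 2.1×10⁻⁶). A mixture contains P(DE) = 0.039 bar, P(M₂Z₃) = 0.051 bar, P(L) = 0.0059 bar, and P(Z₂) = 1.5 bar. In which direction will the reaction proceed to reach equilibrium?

forward (toward products)

Qp = P(DE)²·P(L)·P(M₂Z₃) / P(Z₂) = (0.039)²·(0.0059)·(0.051) / (1.5) = 3.1×10⁻⁷
Qp = 3.1×10⁻⁷ < Kp = 2.1×10⁻⁶, so the forward reaction proceeds.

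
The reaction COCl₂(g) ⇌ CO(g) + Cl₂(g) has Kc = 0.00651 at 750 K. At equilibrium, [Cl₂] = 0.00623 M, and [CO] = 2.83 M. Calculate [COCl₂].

At equilibrium, Kc = [CO]·[Cl₂] / [COCl₂] = 0.00651.
(2.83)·(0.00623) / ([COCl₂]) = 0.00651
[COCl₂] = 2.71 M

[COCl₂] = 2.71 M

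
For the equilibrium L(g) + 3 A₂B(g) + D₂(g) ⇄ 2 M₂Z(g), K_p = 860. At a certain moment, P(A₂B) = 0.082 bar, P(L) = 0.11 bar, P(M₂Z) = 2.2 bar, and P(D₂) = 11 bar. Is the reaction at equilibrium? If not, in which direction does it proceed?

Q_p = P(M₂Z)² / (P(L)·P(A₂B)³·P(D₂)) = (2.2)² / ((0.11)·(0.082)³·(11)) = 7300
Q_p = 7300 > K_p = 860, so the reverse reaction proceeds.

reverse (toward reactants)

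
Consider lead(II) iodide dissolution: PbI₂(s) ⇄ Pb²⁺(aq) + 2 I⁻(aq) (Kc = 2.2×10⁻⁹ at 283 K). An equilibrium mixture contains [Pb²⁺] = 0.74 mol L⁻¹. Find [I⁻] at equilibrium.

(PbI₂ is a pure solid — omitted from Kc.)
At equilibrium, Kc = [Pb²⁺]·[I⁻]² = 2.2×10⁻⁹.
(0.74)·([I⁻])² = 2.2×10⁻⁹
[I⁻]² = 2.97×10⁻⁹ ⇒ [I⁻] = 5.5×10⁻⁵ mol L⁻¹

[I⁻] = 5.5×10⁻⁵ mol L⁻¹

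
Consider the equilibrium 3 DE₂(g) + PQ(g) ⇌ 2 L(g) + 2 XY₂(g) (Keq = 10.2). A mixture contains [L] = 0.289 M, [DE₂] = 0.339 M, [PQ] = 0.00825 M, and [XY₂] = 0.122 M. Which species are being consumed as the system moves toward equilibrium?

Q = [L]²·[XY₂]² / ([DE₂]³·[PQ]) = (0.289)²·(0.122)² / ((0.339)³·(0.00825)) = 3.87
Q = 3.87 < Keq = 10.2: net forward reaction.

DE₂, PQ (reactants)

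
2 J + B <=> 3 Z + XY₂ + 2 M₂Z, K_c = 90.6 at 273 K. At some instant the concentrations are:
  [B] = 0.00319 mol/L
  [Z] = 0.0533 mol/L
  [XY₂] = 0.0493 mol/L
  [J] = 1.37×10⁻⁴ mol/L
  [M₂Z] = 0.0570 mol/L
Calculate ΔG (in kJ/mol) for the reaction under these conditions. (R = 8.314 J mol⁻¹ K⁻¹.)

Q_c = [Z]³·[XY₂]·[M₂Z]² / ([J]²·[B]) = (0.0533)³·(0.0493)·(0.0570)² / ((1.37×10⁻⁴)²·(0.00319)) = 405
ΔG = RT ln(Q_c/K_c) = (8.314 J mol⁻¹ K⁻¹)(273 K) × ln(405/90.6)
   = (2.270 kJ/mol)(1.497) = 3.40 kJ/mol
ΔG > 0, so the forward reaction is non-spontaneous (proceeds in reverse).

ΔG = 3.40 kJ/mol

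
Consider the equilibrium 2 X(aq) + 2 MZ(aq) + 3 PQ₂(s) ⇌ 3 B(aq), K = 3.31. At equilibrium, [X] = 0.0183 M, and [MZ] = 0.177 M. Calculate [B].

(PQ₂ is a pure solid — omitted from K.)
At equilibrium, K = [B]³ / ([X]²·[MZ]²) = 3.31.
([B])³ / ((0.0183)²·(0.177)²) = 3.31
[B]³ = 3.47e-5 ⇒ [B] = 0.0326 M

[B] = 0.0326 M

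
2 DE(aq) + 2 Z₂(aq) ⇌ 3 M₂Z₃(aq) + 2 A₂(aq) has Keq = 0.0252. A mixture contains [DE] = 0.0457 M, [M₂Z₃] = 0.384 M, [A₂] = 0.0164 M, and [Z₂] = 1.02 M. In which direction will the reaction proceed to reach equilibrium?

toward products

Q = [M₂Z₃]³·[A₂]² / ([DE]²·[Z₂]²) = (0.384)³·(0.0164)² / ((0.0457)²·(1.02)²) = 0.00701
Q = 0.00701 < Keq = 0.0252, so the forward reaction proceeds.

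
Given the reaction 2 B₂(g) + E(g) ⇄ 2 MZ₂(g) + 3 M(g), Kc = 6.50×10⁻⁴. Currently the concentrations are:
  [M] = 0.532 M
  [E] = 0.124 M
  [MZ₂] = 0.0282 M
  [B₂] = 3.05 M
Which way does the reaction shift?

Qc = [MZ₂]²·[M]³ / ([B₂]²·[E]) = (0.0282)²·(0.532)³ / ((3.05)²·(0.124)) = 1.04×10⁻⁴
Qc = 1.04×10⁻⁴ < Kc = 6.50×10⁻⁴, so the forward reaction proceeds.

forward (toward products)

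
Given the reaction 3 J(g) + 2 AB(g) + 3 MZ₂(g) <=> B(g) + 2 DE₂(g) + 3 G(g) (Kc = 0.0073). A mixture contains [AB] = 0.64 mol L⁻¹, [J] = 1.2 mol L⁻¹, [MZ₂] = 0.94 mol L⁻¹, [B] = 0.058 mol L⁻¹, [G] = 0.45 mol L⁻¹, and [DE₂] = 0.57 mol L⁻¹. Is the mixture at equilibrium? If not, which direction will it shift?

no; Q < K, reaction proceeds forward

Qc = [B]·[DE₂]²·[G]³ / ([J]³·[AB]²·[MZ₂]³) = (0.058)·(0.57)²·(0.45)³ / ((1.2)³·(0.64)²·(0.94)³) = 0.0029
Qc = 0.0029 < Kc = 0.0073: net forward reaction.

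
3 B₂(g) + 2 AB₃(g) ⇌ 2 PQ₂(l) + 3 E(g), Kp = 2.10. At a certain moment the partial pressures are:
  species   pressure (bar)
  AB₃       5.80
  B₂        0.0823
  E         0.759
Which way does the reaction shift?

(PQ₂ is a pure liquid — omitted from Qp.)
Qp = P(E)³ / (P(B₂)³·P(AB₃)²) = (0.759)³ / ((0.0823)³·(5.80)²) = 23.3
Qp = 23.3 > Kp = 2.10, so the reverse reaction proceeds.

reverse (toward reactants)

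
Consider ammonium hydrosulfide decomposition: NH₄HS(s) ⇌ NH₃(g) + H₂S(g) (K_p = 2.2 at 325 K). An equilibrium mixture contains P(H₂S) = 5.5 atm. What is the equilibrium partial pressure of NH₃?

P(NH₃) = 0.40 atm

(NH₄HS is a pure solid — omitted from K_p.)
At equilibrium, K_p = P(NH₃)·P(H₂S) = 2.2.
(P(NH₃))·(5.5) = 2.2
P(NH₃) = 0.400 = 0.40 atm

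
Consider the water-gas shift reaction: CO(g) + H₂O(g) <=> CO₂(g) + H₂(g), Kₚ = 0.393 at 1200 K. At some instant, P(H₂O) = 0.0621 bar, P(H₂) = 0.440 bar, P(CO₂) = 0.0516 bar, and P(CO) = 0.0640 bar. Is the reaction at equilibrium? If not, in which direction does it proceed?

to the left

Qₚ = P(CO₂)·P(H₂) / (P(CO)·P(H₂O)) = (0.0516)·(0.440) / ((0.0640)·(0.0621)) = 5.71
Qₚ = 5.71 > Kₚ = 0.393, so the reverse reaction proceeds.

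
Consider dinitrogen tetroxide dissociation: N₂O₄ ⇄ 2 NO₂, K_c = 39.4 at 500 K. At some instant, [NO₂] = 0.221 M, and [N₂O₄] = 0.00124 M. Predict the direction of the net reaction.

at equilibrium

Q_c = [NO₂]² / [N₂O₄] = (0.221)² / (0.00124) = 39.4
Q_c = 39.4 = K_c, so the system is already at equilibrium.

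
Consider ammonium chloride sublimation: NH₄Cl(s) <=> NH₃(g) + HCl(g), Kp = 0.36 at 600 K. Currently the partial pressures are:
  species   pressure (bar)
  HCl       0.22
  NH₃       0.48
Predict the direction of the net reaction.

(NH₄Cl is a pure solid — omitted from Qp.)
Qp = P(NH₃)·P(HCl) = (0.48)·(0.22) = 0.11
Qp = 0.11 < Kp = 0.36, so the forward reaction proceeds.

toward products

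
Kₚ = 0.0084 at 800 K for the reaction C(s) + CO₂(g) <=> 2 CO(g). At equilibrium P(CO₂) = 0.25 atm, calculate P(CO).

(C is a pure solid — omitted from Kₚ.)
At equilibrium, Kₚ = P(CO)² / P(CO₂) = 0.0084.
(P(CO))² / (0.25) = 0.0084
P(CO)² = 0.00210 ⇒ P(CO) = 0.046 atm

P(CO) = 0.046 atm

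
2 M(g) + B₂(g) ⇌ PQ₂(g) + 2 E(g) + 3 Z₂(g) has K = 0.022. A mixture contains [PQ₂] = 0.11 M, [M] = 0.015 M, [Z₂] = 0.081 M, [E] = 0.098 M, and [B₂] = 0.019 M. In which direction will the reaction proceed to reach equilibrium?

Q = [PQ₂]·[E]²·[Z₂]³ / ([M]²·[B₂]) = (0.11)·(0.098)²·(0.081)³ / ((0.015)²·(0.019)) = 0.13
Q = 0.13 > K = 0.022, so the reverse reaction proceeds.

in the reverse direction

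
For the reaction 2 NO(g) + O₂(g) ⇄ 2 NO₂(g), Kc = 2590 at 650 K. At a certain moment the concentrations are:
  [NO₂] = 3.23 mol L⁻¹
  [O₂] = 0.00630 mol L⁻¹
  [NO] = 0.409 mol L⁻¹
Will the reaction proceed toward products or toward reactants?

reverse (toward reactants)

Qc = [NO₂]² / ([NO]²·[O₂]) = (3.23)² / ((0.409)²·(0.00630)) = 9900
Qc = 9900 > Kc = 2590, so the reverse reaction proceeds.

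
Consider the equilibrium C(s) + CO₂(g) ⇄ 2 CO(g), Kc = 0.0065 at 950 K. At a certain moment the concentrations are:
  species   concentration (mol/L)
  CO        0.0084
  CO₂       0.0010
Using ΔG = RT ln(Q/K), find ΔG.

(C is a pure solid — omitted from Qc.)
Qc = [CO]² / [CO₂] = (0.0084)² / (0.0010) = 0.0706
ΔG = RT ln(Qc/Kc) = (8.314 J mol⁻¹ K⁻¹)(950 K) × ln(0.0706/0.0065)
   = (7.898 kJ/mol)(2.385) = 18.8 kJ/mol
ΔG > 0, so the forward reaction is non-spontaneous (proceeds in reverse).

ΔG = 18.8 kJ/mol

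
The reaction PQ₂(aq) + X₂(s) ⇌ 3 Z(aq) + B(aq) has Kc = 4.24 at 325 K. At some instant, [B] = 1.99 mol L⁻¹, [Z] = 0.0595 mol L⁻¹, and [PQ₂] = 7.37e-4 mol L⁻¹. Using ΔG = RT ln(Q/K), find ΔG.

(X₂ is a pure solid — omitted from Qc.)
Qc = [Z]³·[B] / [PQ₂] = (0.0595)³·(1.99) / (7.37e-4) = 0.569
ΔG = RT ln(Qc/Kc) = (8.314 J mol⁻¹ K⁻¹)(325 K) × ln(0.569/4.24)
   = (2.702 kJ/mol)(-2.008) = -5.43 kJ/mol
ΔG < 0, so the forward reaction is spontaneous (proceeds forward).

ΔG = -5.43 kJ/mol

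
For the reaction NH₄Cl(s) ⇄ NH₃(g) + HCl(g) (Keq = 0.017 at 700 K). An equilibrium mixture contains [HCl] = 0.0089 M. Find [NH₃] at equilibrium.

[NH₃] = 1.9 M

(NH₄Cl is a pure solid — omitted from Keq.)
At equilibrium, Keq = [NH₃]·[HCl] = 0.017.
([NH₃])·(0.0089) = 0.017
[NH₃] = 1.91 = 1.9 M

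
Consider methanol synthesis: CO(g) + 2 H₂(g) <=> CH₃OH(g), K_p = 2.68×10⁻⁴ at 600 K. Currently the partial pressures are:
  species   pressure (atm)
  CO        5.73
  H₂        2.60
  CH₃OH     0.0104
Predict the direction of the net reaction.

neither direction; the system is at equilibrium

Q_p = P(CH₃OH) / (P(CO)·P(H₂)²) = (0.0104) / ((5.73)·(2.60)²) = 2.68×10⁻⁴
Q_p = 2.68×10⁻⁴ = K_p, so the system is already at equilibrium.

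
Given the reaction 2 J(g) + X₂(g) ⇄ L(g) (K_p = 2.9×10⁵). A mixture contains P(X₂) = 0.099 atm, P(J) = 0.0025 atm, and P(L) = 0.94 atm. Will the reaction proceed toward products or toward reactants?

reverse (toward reactants)

Q_p = P(L) / (P(J)²·P(X₂)) = (0.94) / ((0.0025)²·(0.099)) = 1.5×10⁶
Q_p = 1.5×10⁶ > K_p = 2.9×10⁵, so the reverse reaction proceeds.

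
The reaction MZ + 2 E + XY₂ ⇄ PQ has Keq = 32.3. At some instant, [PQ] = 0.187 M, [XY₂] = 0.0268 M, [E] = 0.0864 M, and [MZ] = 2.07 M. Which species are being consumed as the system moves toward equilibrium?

PQ (products)

Q = [PQ] / ([MZ]·[E]²·[XY₂]) = (0.187) / ((2.07)·(0.0864)²·(0.0268)) = 452
Q = 452 > Keq = 32.3: net reverse reaction.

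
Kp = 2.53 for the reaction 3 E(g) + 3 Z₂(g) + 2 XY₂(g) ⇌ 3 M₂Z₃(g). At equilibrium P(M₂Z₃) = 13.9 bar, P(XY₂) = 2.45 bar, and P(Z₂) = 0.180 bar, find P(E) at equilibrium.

P(E) = 31.2 bar

At equilibrium, Kp = P(M₂Z₃)³ / (P(E)³·P(Z₂)³·P(XY₂)²) = 2.53.
(13.9)³ / ((P(E))³·(0.180)³·(2.45)²) = 2.53
P(E)³ = 30300 ⇒ P(E) = 31.2 bar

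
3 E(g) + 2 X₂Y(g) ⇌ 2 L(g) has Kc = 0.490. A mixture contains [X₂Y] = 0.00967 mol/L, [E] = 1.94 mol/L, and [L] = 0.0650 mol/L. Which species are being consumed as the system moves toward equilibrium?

Qc = [L]² / ([E]³·[X₂Y]²) = (0.0650)² / ((1.94)³·(0.00967)²) = 6.19
Qc = 6.19 > Kc = 0.490: net reverse reaction.

L (products)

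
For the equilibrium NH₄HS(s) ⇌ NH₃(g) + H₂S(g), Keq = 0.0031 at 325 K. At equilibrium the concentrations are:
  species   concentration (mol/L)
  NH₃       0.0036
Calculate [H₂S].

(NH₄HS is a pure solid — omitted from Keq.)
At equilibrium, Keq = [NH₃]·[H₂S] = 0.0031.
(0.0036)·([H₂S]) = 0.0031
[H₂S] = 0.861 = 0.86 mol/L

[H₂S] = 0.86 mol/L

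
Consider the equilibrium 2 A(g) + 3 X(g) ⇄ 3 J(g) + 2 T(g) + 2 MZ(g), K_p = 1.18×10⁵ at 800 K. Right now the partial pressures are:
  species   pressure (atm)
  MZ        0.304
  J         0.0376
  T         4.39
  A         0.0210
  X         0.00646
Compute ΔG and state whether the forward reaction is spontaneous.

ΔG = 12.7 kJ/mol; the forward reaction is non-spontaneous

Q_p = P(J)³·P(T)²·P(MZ)² / (P(A)²·P(X)³) = (0.0376)³·(4.39)²·(0.304)² / ((0.0210)²·(0.00646)³) = 7.96×10⁵
ΔG = RT ln(Q_p/K_p) = (8.314 J mol⁻¹ K⁻¹)(800 K) × ln(7.96×10⁵/1.18×10⁵)
   = (6.651 kJ/mol)(1.909) = 12.7 kJ/mol
ΔG > 0, so the forward reaction is non-spontaneous (proceeds in reverse).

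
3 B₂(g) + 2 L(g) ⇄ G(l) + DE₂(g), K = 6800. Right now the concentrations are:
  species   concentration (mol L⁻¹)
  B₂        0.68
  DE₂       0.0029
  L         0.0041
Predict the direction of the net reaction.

forward (toward products)

(G is a pure liquid — omitted from Q.)
Q = [DE₂] / ([B₂]³·[L]²) = (0.0029) / ((0.68)³·(0.0041)²) = 550
Q = 550 < K = 6800, so the forward reaction proceeds.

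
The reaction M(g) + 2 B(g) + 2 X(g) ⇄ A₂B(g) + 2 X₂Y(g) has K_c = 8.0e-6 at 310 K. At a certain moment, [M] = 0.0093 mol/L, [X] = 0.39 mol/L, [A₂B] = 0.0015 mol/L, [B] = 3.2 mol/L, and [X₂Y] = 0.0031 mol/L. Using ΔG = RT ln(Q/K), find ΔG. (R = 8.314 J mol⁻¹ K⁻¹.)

Q_c = [A₂B]·[X₂Y]² / ([M]·[B]²·[X]²) = (0.0015)·(0.0031)² / ((0.0093)·(3.2)²·(0.39)²) = 9.95e-7
ΔG = RT ln(Q_c/K_c) = (8.314 J mol⁻¹ K⁻¹)(310 K) × ln(9.95e-7/8.0e-6)
   = (2.577 kJ/mol)(-2.084) = -5.37 kJ/mol
ΔG < 0, so the forward reaction is spontaneous (proceeds forward).

ΔG = -5.37 kJ/mol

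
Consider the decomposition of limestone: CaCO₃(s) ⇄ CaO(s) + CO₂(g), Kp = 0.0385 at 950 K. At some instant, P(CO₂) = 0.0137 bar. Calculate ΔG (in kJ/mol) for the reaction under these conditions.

(CaCO₃, CaO are pure solids — omitted from Qp.)
Qp = P(CO₂) = 0.0137
ΔG = RT ln(Qp/Kp) = (8.314 J mol⁻¹ K⁻¹)(950 K) × ln(0.0137/0.0385)
   = (7.898 kJ/mol)(-1.033) = -8.16 kJ/mol
ΔG < 0, so the forward reaction is spontaneous (proceeds forward).

ΔG = -8.16 kJ/mol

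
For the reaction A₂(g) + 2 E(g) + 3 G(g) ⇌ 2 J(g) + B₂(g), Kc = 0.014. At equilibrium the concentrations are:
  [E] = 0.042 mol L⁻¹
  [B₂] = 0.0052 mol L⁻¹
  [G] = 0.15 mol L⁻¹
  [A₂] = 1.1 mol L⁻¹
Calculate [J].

[J] = 0.0042 mol L⁻¹

At equilibrium, Kc = [J]²·[B₂] / ([A₂]·[E]²·[G]³) = 0.014.
([J])²·(0.0052) / ((1.1)·(0.042)²·(0.15)³) = 0.014
[J]² = 1.76e-5 ⇒ [J] = 0.0042 mol L⁻¹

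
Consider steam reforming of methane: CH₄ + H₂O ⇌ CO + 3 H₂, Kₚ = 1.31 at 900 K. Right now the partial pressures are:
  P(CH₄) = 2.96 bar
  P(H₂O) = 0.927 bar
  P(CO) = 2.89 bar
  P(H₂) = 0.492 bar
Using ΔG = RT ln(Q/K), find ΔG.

ΔG = -17.6 kJ/mol

Qₚ = P(CO)·P(H₂)³ / (P(CH₄)·P(H₂O)) = (2.89)·(0.492)³ / ((2.96)·(0.927)) = 0.125
ΔG = RT ln(Qₚ/Kₚ) = (8.314 J mol⁻¹ K⁻¹)(900 K) × ln(0.125/1.31)
   = (7.483 kJ/mol)(-2.349) = -17.6 kJ/mol
ΔG < 0, so the forward reaction is spontaneous (proceeds forward).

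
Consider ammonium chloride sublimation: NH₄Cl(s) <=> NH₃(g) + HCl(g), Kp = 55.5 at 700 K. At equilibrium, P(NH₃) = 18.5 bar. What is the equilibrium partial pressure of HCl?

(NH₄Cl is a pure solid — omitted from Kp.)
At equilibrium, Kp = P(NH₃)·P(HCl) = 55.5.
(18.5)·(P(HCl)) = 55.5
P(HCl) = 3.00 bar

P(HCl) = 3.00 bar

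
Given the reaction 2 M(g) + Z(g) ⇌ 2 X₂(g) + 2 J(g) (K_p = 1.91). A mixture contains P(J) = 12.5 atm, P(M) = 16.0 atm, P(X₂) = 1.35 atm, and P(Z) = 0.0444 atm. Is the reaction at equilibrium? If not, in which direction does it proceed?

in the reverse direction

Q_p = P(X₂)²·P(J)² / (P(M)²·P(Z)) = (1.35)²·(12.5)² / ((16.0)²·(0.0444)) = 25.1
Q_p = 25.1 > K_p = 1.91, so the reverse reaction proceeds.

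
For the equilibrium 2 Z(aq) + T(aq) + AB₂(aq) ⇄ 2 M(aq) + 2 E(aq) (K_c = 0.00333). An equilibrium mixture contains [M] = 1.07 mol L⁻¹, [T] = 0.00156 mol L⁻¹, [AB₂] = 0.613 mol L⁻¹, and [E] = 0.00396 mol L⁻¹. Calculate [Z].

At equilibrium, K_c = [M]²·[E]² / ([Z]²·[T]·[AB₂]) = 0.00333.
(1.07)²·(0.00396)² / (([Z])²·(0.00156)·(0.613)) = 0.00333
[Z]² = 5.64 ⇒ [Z] = 2.37 mol L⁻¹

[Z] = 2.37 mol L⁻¹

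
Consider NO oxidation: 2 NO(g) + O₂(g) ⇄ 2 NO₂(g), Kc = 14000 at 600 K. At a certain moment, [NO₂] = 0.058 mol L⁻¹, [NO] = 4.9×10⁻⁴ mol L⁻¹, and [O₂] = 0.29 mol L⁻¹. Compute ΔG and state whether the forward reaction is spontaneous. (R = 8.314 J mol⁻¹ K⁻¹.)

Qc = [NO₂]² / ([NO]²·[O₂]) = (0.058)² / ((4.9×10⁻⁴)²·(0.29)) = 48300
ΔG = RT ln(Qc/Kc) = (8.314 J mol⁻¹ K⁻¹)(600 K) × ln(48300/14000)
   = (4.988 kJ/mol)(1.238) = 6.18 kJ/mol
ΔG > 0, so the forward reaction is non-spontaneous (proceeds in reverse).

ΔG = 6.18 kJ/mol; the forward reaction is non-spontaneous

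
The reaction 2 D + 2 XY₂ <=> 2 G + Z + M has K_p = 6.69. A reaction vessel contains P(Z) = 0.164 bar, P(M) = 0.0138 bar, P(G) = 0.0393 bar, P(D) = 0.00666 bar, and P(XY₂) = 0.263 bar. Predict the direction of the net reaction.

Q_p = P(G)²·P(Z)·P(M) / (P(D)²·P(XY₂)²) = (0.0393)²·(0.164)·(0.0138) / ((0.00666)²·(0.263)²) = 1.14
Q_p = 1.14 < K_p = 6.69, so the forward reaction proceeds.

toward products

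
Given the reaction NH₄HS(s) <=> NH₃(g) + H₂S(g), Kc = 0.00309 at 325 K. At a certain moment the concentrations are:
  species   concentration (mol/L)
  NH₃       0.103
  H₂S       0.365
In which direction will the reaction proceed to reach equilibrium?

(NH₄HS is a pure solid — omitted from Qc.)
Qc = [NH₃]·[H₂S] = (0.103)·(0.365) = 0.0376
Qc = 0.0376 > Kc = 0.00309, so the reverse reaction proceeds.

to the left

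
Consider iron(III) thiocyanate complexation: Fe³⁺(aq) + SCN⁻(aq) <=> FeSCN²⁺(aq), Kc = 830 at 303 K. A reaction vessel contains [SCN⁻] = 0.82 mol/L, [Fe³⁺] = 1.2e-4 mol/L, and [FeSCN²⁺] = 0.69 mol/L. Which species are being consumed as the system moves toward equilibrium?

FeSCN²⁺ (products)

Qc = [FeSCN²⁺] / ([Fe³⁺]·[SCN⁻]) = (0.69) / ((1.2e-4)·(0.82)) = 7000
Qc = 7000 > Kc = 830: net reverse reaction.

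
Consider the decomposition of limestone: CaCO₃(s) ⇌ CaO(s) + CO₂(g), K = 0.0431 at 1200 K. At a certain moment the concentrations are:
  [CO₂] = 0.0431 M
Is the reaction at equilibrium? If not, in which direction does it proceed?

(CaCO₃, CaO are pure solids — omitted from Q.)
Q = [CO₂] = 0.0431
Q = 0.0431 = K, so the system is already at equilibrium.

at equilibrium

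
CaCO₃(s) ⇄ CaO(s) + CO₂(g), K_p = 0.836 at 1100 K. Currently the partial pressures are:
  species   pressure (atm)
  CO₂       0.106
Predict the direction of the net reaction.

toward products

(CaCO₃, CaO are pure solids — omitted from Q_p.)
Q_p = P(CO₂) = 0.106
Q_p = 0.106 < K_p = 0.836, so the forward reaction proceeds.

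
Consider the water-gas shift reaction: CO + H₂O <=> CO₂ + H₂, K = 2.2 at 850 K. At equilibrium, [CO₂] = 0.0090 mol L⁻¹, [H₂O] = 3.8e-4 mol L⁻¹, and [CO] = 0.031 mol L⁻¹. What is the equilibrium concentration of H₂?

[H₂] = 0.0029 mol L⁻¹

At equilibrium, K = [CO₂]·[H₂] / ([CO]·[H₂O]) = 2.2.
(0.0090)·([H₂]) / ((0.031)·(3.8e-4)) = 2.2
[H₂] = 0.00288 = 0.0029 mol L⁻¹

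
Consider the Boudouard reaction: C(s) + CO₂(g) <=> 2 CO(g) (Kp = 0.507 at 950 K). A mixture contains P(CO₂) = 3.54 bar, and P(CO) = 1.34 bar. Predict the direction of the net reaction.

(C is a pure solid — omitted from Qp.)
Qp = P(CO)² / P(CO₂) = (1.34)² / (3.54) = 0.507
Qp = 0.507 = Kp, so the system is already at equilibrium.

at equilibrium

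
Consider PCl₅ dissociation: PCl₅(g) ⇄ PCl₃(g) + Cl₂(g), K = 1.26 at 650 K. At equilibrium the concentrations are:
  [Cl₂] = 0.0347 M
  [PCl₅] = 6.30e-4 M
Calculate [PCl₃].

At equilibrium, K = [PCl₃]·[Cl₂] / [PCl₅] = 1.26.
([PCl₃])·(0.0347) / (6.30e-4) = 1.26
[PCl₃] = 0.0229 M

[PCl₃] = 0.0229 M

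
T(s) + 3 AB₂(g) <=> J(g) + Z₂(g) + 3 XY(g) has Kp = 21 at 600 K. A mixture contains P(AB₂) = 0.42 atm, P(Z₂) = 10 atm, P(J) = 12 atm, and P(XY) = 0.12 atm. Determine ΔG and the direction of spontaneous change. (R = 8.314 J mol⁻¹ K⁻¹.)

(T is a pure solid — omitted from Qp.)
Qp = P(J)·P(Z₂)·P(XY)³ / P(AB₂)³ = (12)·(10)·(0.12)³ / (0.42)³ = 2.80
ΔG = RT ln(Qp/Kp) = (8.314 J mol⁻¹ K⁻¹)(600 K) × ln(2.80/21)
   = (4.988 kJ/mol)(-2.015) = -10.1 kJ/mol
ΔG < 0, so the forward reaction is spontaneous (proceeds forward).

ΔG = -10.1 kJ/mol; the forward reaction is spontaneous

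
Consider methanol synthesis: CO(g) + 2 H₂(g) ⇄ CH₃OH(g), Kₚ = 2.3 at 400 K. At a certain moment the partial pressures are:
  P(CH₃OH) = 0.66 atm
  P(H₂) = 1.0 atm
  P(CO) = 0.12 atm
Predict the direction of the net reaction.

Qₚ = P(CH₃OH) / (P(CO)·P(H₂)²) = (0.66) / ((0.12)·(1.0)²) = 5.5
Qₚ = 5.5 > Kₚ = 2.3, so the reverse reaction proceeds.

to the left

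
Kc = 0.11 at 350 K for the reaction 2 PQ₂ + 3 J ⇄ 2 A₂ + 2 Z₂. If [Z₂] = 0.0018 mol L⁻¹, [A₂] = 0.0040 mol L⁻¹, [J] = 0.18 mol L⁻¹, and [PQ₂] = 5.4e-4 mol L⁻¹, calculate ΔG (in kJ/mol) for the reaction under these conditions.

ΔG = -3.73 kJ/mol

Qc = [A₂]²·[Z₂]² / ([PQ₂]²·[J]³) = (0.0040)²·(0.0018)² / ((5.4e-4)²·(0.18)³) = 0.0305
ΔG = RT ln(Qc/Kc) = (8.314 J mol⁻¹ K⁻¹)(350 K) × ln(0.0305/0.11)
   = (2.910 kJ/mol)(-1.283) = -3.73 kJ/mol
ΔG < 0, so the forward reaction is spontaneous (proceeds forward).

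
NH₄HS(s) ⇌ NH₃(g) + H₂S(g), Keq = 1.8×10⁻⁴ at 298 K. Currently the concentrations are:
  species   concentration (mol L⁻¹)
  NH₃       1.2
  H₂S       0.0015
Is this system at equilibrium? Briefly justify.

(NH₄HS is a pure solid — omitted from Q.)
Q = [NH₃]·[H₂S] = (1.2)·(0.0015) = 0.0018
Q = 0.0018 > Keq = 1.8×10⁻⁴: net reverse reaction.

no; Q > K, reaction proceeds in reverse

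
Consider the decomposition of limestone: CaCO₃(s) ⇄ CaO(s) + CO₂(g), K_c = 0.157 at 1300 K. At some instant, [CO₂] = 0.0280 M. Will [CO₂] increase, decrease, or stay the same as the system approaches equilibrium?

(CaCO₃, CaO are pure solids — omitted from Q_c.)
Q_c = [CO₂] = 0.0280
Q_c = 0.0280 < K_c = 0.157: net forward reaction.
CO₂ is a product, so it increases.

increase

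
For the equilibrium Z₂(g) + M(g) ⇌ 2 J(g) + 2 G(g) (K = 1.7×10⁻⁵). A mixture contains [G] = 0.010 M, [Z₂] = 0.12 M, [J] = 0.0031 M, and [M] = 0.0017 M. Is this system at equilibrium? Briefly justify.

Q = [J]²·[G]² / ([Z₂]·[M]) = (0.0031)²·(0.010)² / ((0.12)·(0.0017)) = 4.7×10⁻⁶
Q = 4.7×10⁻⁶ < K = 1.7×10⁻⁵: net forward reaction.

no; Q < K, reaction proceeds forward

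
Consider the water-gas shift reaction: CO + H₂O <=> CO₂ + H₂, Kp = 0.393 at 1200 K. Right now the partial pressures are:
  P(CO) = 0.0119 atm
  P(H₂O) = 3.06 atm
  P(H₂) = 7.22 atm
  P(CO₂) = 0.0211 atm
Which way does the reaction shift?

Qp = P(CO₂)·P(H₂) / (P(CO)·P(H₂O)) = (0.0211)·(7.22) / ((0.0119)·(3.06)) = 4.18
Qp = 4.18 > Kp = 0.393, so the reverse reaction proceeds.

reverse (toward reactants)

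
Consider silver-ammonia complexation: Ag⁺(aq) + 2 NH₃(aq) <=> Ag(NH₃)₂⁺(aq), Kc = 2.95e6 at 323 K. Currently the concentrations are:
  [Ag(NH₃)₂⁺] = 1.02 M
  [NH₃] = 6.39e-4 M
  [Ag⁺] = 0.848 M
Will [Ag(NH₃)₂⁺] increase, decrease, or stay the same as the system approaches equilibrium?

stay the same

Qc = [Ag(NH₃)₂⁺] / ([Ag⁺]·[NH₃]²) = (1.02) / ((0.848)·(6.39e-4)²) = 2.95e6
Qc = 2.95e6 = Kc; the system is at equilibrium.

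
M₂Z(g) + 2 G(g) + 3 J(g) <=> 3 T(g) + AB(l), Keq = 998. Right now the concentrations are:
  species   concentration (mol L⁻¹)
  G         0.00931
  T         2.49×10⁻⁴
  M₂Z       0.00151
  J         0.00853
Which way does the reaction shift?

(AB is a pure liquid — omitted from Q.)
Q = [T]³ / ([M₂Z]·[G]²·[J]³) = (2.49×10⁻⁴)³ / ((0.00151)·(0.00931)²·(0.00853)³) = 190
Q = 190 < Keq = 998, so the forward reaction proceeds.

toward products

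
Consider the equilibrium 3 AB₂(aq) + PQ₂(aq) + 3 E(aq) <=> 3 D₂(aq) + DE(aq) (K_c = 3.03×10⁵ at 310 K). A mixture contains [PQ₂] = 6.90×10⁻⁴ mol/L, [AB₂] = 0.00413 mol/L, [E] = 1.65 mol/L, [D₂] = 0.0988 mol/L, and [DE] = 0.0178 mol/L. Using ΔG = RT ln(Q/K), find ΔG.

ΔG = -3.48 kJ/mol

Q_c = [D₂]³·[DE] / ([AB₂]³·[PQ₂]·[E]³) = (0.0988)³·(0.0178) / ((0.00413)³·(6.90×10⁻⁴)·(1.65)³) = 78600
ΔG = RT ln(Q_c/K_c) = (8.314 J mol⁻¹ K⁻¹)(310 K) × ln(78600/3.03×10⁵)
   = (2.577 kJ/mol)(-1.349) = -3.48 kJ/mol
ΔG < 0, so the forward reaction is spontaneous (proceeds forward).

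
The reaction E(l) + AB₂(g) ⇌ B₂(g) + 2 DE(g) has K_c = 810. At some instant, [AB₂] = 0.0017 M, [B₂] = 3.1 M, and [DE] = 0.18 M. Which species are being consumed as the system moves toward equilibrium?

(E is a pure liquid — omitted from Q_c.)
Q_c = [B₂]·[DE]² / [AB₂] = (3.1)·(0.18)² / (0.0017) = 59
Q_c = 59 < K_c = 810: net forward reaction.

E, AB₂ (reactants)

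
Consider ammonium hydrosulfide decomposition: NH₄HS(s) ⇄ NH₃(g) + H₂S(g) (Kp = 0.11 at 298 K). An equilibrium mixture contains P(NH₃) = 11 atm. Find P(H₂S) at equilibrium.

(NH₄HS is a pure solid — omitted from Kp.)
At equilibrium, Kp = P(NH₃)·P(H₂S) = 0.11.
(11)·(P(H₂S)) = 0.11
P(H₂S) = 0.0100 = 0.010 atm

P(H₂S) = 0.010 atm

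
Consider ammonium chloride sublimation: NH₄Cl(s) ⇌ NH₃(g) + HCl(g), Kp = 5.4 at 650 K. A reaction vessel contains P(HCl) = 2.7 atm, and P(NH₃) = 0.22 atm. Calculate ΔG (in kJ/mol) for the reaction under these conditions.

(NH₄Cl is a pure solid — omitted from Qp.)
Qp = P(NH₃)·P(HCl) = (0.22)·(2.7) = 0.594
ΔG = RT ln(Qp/Kp) = (8.314 J mol⁻¹ K⁻¹)(650 K) × ln(0.594/5.4)
   = (5.404 kJ/mol)(-2.207) = -11.9 kJ/mol
ΔG < 0, so the forward reaction is spontaneous (proceeds forward).

ΔG = -11.9 kJ/mol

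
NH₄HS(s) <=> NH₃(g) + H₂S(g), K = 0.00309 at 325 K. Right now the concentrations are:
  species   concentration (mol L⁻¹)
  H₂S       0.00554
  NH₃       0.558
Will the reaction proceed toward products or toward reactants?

(NH₄HS is a pure solid — omitted from Q.)
Q = [NH₃]·[H₂S] = (0.558)·(0.00554) = 0.00309
Q = 0.00309 = K, so the system is already at equilibrium.

neither direction; the system is at equilibrium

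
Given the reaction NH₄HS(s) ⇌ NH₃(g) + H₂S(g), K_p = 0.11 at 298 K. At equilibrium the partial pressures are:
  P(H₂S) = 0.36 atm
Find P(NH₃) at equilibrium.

P(NH₃) = 0.31 atm

(NH₄HS is a pure solid — omitted from K_p.)
At equilibrium, K_p = P(NH₃)·P(H₂S) = 0.11.
(P(NH₃))·(0.36) = 0.11
P(NH₃) = 0.306 = 0.31 atm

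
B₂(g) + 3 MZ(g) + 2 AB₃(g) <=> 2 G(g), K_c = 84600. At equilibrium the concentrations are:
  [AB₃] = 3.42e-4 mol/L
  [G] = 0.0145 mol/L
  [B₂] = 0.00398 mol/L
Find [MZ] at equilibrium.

At equilibrium, K_c = [G]² / ([B₂]·[MZ]³·[AB₃]²) = 84600.
(0.0145)² / ((0.00398)·([MZ])³·(3.42e-4)²) = 84600
[MZ]³ = 5.34 ⇒ [MZ] = 1.75 mol/L

[MZ] = 1.75 mol/L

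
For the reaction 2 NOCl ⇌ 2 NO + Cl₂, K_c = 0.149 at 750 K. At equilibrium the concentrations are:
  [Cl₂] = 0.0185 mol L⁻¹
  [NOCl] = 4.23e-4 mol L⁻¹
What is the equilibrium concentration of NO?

[NO] = 0.00120 mol L⁻¹

At equilibrium, K_c = [NO]²·[Cl₂] / [NOCl]² = 0.149.
([NO])²·(0.0185) / (4.23e-4)² = 0.149
[NO]² = 1.44e-6 ⇒ [NO] = 0.00120 mol L⁻¹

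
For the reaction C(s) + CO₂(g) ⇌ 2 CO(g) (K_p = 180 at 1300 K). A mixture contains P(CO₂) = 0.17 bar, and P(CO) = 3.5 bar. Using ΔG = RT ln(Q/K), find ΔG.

(C is a pure solid — omitted from Q_p.)
Q_p = P(CO)² / P(CO₂) = (3.5)² / (0.17) = 72.1
ΔG = RT ln(Q_p/K_p) = (8.314 J mol⁻¹ K⁻¹)(1300 K) × ln(72.1/180)
   = (10.81 kJ/mol)(-0.9149) = -9.89 kJ/mol
ΔG < 0, so the forward reaction is spontaneous (proceeds forward).

ΔG = -9.89 kJ/mol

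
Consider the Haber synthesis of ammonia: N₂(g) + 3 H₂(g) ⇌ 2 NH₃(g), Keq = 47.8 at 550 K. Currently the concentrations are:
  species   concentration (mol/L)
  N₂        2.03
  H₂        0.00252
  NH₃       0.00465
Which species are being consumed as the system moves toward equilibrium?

NH₃ (products)

Q = [NH₃]² / ([N₂]·[H₂]³) = (0.00465)² / ((2.03)·(0.00252)³) = 666
Q = 666 > Keq = 47.8: net reverse reaction.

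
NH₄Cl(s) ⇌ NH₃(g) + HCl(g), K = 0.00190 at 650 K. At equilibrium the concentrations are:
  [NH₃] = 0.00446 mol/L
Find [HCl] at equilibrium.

[HCl] = 0.426 mol/L

(NH₄Cl is a pure solid — omitted from K.)
At equilibrium, K = [NH₃]·[HCl] = 0.00190.
(0.00446)·([HCl]) = 0.00190
[HCl] = 0.426 mol/L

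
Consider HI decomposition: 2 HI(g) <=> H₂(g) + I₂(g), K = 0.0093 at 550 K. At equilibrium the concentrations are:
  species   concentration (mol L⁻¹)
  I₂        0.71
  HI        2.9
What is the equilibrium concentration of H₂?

[H₂] = 0.11 mol L⁻¹

At equilibrium, K = [H₂]·[I₂] / [HI]² = 0.0093.
([H₂])·(0.71) / (2.9)² = 0.0093
[H₂] = 0.110 = 0.11 mol L⁻¹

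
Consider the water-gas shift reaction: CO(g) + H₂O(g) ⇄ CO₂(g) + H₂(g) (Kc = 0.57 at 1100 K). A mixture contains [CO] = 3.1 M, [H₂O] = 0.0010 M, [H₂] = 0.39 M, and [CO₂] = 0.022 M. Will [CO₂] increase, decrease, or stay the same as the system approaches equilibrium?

decrease

Qc = [CO₂]·[H₂] / ([CO]·[H₂O]) = (0.022)·(0.39) / ((3.1)·(0.0010)) = 2.8
Qc = 2.8 > Kc = 0.57: net reverse reaction.
CO₂ is a product, so it decreases.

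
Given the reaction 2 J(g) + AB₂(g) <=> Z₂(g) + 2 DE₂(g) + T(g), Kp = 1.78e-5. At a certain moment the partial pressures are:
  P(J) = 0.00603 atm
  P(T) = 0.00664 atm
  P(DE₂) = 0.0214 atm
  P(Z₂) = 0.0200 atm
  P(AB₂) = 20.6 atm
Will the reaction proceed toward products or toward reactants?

Qp = P(Z₂)·P(DE₂)²·P(T) / (P(J)²·P(AB₂)) = (0.0200)·(0.0214)²·(0.00664) / ((0.00603)²·(20.6)) = 8.12e-5
Qp = 8.12e-5 > Kp = 1.78e-5, so the reverse reaction proceeds.

toward reactants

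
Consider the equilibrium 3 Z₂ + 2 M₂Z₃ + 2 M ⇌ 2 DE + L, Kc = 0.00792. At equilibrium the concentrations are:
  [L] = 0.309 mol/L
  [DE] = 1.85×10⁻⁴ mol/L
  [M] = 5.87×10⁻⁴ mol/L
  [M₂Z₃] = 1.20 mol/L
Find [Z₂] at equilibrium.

At equilibrium, Kc = [DE]²·[L] / ([Z₂]³·[M₂Z₃]²·[M]²) = 0.00792.
(1.85×10⁻⁴)²·(0.309) / (([Z₂])³·(1.20)²·(5.87×10⁻⁴)²) = 0.00792
[Z₂]³ = 2.69 ⇒ [Z₂] = 1.39 mol/L

[Z₂] = 1.39 mol/L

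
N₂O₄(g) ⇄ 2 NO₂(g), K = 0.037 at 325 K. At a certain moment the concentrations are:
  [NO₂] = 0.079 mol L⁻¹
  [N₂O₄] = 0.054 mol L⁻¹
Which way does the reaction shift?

Q = [NO₂]² / [N₂O₄] = (0.079)² / (0.054) = 0.12
Q = 0.12 > K = 0.037, so the reverse reaction proceeds.

in the reverse direction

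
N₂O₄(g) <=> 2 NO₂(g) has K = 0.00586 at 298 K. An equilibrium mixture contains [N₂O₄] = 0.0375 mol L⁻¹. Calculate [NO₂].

[NO₂] = 0.0148 mol L⁻¹

At equilibrium, K = [NO₂]² / [N₂O₄] = 0.00586.
([NO₂])² / (0.0375) = 0.00586
[NO₂]² = 2.20×10⁻⁴ ⇒ [NO₂] = 0.0148 mol L⁻¹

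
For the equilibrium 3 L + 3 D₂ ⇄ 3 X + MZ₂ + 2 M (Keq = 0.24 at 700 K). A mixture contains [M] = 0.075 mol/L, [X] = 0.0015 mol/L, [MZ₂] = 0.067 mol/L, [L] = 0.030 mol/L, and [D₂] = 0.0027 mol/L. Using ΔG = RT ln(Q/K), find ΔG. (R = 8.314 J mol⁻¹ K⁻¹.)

Q = [X]³·[MZ₂]·[M]² / ([L]³·[D₂]³) = (0.0015)³·(0.067)·(0.075)² / ((0.030)³·(0.0027)³) = 2.39
ΔG = RT ln(Q/Keq) = (8.314 J mol⁻¹ K⁻¹)(700 K) × ln(2.39/0.24)
   = (5.820 kJ/mol)(2.298) = 13.4 kJ/mol
ΔG > 0, so the forward reaction is non-spontaneous (proceeds in reverse).

ΔG = 13.4 kJ/mol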